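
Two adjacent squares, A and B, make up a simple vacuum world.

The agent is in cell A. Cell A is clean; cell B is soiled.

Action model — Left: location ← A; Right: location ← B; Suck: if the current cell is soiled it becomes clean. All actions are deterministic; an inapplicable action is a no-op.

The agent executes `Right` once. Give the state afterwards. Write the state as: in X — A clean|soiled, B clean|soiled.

in B — A clean, B soiled

start: in A — A clean, B soiled
Right (#1): in B — A clean, B soiled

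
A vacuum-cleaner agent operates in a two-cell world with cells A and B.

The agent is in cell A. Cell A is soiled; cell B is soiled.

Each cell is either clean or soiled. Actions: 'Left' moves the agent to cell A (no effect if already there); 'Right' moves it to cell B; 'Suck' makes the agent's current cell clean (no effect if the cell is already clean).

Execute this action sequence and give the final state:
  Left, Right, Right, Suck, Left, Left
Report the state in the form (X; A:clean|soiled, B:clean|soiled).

1. Left → (A; A:soiled, B:soiled)
2. Right → (B; A:soiled, B:soiled)
3. Right → (B; A:soiled, B:soiled)
4. Suck → (B; A:soiled, B:clean)
5. Left → (A; A:soiled, B:clean)
6. Left → (A; A:soiled, B:clean)

(A; A:soiled, B:clean)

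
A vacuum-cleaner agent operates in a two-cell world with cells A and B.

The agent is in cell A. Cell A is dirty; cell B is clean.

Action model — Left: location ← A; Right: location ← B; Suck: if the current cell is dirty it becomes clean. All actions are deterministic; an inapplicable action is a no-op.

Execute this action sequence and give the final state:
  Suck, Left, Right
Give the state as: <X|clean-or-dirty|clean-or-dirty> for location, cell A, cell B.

t=1 Suck ⇒ <A|clean|clean>
t=2 Left ⇒ <A|clean|clean>
t=3 Right ⇒ <B|clean|clean>

<B|clean|clean>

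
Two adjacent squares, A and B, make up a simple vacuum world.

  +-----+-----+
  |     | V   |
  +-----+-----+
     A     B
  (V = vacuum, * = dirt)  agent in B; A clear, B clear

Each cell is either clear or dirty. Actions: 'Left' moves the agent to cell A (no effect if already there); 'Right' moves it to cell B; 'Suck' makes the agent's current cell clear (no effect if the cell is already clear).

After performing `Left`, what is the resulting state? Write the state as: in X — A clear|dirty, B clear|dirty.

in A — A clear, B clear

start: in B — A clear, B clear
1. Left → in A — A clear, B clear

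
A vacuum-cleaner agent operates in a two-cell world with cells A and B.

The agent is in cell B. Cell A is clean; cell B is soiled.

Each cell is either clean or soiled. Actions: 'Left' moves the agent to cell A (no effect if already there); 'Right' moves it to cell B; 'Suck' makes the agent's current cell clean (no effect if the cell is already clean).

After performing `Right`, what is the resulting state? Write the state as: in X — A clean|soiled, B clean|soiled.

in B — A clean, B soiled

start: in B — A clean, B soiled
Right (#1): in B — A clean, B soiled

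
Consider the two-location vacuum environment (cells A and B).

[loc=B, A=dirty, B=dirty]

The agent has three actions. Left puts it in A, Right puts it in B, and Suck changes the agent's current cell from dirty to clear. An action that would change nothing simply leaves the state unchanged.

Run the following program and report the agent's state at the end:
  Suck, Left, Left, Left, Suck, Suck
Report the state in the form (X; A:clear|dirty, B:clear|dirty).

1) do Suck; now (B; A:dirty, B:clear)
2) do Left; now (A; A:dirty, B:clear)
3) do Left; now (A; A:dirty, B:clear)
4) do Left; now (A; A:dirty, B:clear)
5) do Suck; now (A; A:clear, B:clear)
6) do Suck; now (A; A:clear, B:clear)

(A; A:clear, B:clear)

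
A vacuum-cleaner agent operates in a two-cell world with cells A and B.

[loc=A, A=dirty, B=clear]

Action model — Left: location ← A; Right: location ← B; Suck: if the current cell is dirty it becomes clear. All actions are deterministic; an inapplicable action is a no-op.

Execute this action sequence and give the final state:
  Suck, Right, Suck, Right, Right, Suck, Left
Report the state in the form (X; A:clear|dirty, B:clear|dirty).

(A; A:clear, B:clear)

[1] after Suck: (A; A:clear, B:clear)
[2] after Right: (B; A:clear, B:clear)
[3] after Suck: (B; A:clear, B:clear)
[4] after Right: (B; A:clear, B:clear)
[5] after Right: (B; A:clear, B:clear)
[6] after Suck: (B; A:clear, B:clear)
[7] after Left: (A; A:clear, B:clear)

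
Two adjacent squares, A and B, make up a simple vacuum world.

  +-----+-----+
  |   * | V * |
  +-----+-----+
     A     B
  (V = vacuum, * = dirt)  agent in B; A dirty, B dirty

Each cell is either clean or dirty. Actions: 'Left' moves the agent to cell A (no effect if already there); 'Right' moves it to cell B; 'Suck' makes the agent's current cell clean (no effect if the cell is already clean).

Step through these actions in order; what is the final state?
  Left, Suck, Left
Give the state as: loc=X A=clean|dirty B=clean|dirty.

step 1/3 (Left): loc=A A=dirty B=dirty
step 2/3 (Suck): loc=A A=clean B=dirty
step 3/3 (Left): loc=A A=clean B=dirty

loc=A A=clean B=dirty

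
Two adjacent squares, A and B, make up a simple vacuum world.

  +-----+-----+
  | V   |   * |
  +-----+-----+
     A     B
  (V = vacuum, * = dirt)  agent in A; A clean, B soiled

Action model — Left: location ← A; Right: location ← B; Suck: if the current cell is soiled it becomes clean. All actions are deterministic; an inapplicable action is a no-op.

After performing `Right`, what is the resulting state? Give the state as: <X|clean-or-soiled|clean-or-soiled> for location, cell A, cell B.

start: <A|clean|soiled>
step 1/1 (Right): <B|clean|soiled>

<B|clean|soiled>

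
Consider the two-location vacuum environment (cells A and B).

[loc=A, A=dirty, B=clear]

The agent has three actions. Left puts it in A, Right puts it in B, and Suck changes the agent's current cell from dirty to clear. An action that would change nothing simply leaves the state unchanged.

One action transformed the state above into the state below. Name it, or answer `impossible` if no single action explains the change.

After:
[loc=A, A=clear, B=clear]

Suck

try  Left: loc=A A=dirty B=clear
try Right: loc=B A=dirty B=clear
try  Suck: loc=A A=clear B=clear  ← match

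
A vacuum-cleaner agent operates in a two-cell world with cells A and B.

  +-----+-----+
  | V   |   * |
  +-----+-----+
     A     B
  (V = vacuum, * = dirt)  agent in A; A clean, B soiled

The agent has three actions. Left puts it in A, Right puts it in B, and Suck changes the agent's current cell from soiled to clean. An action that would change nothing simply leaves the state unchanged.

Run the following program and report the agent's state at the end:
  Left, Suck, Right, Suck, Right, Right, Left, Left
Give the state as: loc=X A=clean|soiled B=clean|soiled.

step 1/8 (Left): loc=A A=clean B=soiled
step 2/8 (Suck): loc=A A=clean B=soiled
step 3/8 (Right): loc=B A=clean B=soiled
step 4/8 (Suck): loc=B A=clean B=clean
step 5/8 (Right): loc=B A=clean B=clean
step 6/8 (Right): loc=B A=clean B=clean
step 7/8 (Left): loc=A A=clean B=clean
step 8/8 (Left): loc=A A=clean B=clean

loc=A A=clean B=clean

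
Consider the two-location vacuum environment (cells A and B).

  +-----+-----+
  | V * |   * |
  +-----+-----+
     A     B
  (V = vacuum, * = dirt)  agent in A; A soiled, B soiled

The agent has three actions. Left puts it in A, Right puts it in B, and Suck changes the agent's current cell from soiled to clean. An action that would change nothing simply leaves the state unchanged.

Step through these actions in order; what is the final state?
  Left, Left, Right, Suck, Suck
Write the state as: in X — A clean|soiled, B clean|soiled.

in B — A soiled, B clean

[1] after Left: in A — A soiled, B soiled
[2] after Left: in A — A soiled, B soiled
[3] after Right: in B — A soiled, B soiled
[4] after Suck: in B — A soiled, B clean
[5] after Suck: in B — A soiled, B clean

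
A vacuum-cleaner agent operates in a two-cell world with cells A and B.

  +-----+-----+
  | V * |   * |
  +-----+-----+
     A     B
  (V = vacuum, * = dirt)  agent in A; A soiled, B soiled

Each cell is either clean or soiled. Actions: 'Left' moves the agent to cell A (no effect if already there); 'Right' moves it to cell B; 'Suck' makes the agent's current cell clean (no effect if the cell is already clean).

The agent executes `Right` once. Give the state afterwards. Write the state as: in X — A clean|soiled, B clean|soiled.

start: in A — A soiled, B soiled
Right (#1): in B — A soiled, B soiled

in B — A soiled, B soiled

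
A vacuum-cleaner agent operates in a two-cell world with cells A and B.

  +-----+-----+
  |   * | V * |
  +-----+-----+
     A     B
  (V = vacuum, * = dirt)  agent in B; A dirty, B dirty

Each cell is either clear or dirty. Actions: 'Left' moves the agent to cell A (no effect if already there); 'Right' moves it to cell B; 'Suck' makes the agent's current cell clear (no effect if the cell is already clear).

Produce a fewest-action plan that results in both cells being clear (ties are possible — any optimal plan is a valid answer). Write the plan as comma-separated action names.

[1] after Suck: in B — A dirty, B clear
[2] after Left: in A — A dirty, B clear
[3] after Suck: in A — A clear, B clear
min 3: Suck B + move + Suck A

Suck, Left, Suck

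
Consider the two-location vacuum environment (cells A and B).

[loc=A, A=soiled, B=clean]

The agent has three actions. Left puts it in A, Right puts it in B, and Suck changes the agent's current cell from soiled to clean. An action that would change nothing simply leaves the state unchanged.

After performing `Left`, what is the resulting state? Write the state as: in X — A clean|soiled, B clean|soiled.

in A — A soiled, B clean

start: in A — A soiled, B clean
t=1 Left ⇒ in A — A soiled, B clean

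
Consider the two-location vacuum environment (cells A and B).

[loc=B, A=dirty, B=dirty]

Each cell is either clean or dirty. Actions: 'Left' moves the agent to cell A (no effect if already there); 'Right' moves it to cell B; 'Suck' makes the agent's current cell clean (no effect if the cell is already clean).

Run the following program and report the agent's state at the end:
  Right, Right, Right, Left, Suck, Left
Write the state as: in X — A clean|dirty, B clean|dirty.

[1] after Right: in B — A dirty, B dirty
[2] after Right: in B — A dirty, B dirty
[3] after Right: in B — A dirty, B dirty
[4] after Left: in A — A dirty, B dirty
[5] after Suck: in A — A clean, B dirty
[6] after Left: in A — A clean, B dirty

in A — A clean, B dirty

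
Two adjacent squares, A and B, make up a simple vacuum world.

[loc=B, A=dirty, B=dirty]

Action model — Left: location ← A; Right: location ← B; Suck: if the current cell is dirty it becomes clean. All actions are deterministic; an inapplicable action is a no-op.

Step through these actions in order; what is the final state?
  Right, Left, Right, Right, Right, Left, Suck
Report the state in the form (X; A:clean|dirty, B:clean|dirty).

step 1/7 (Right): (B; A:dirty, B:dirty)
step 2/7 (Left): (A; A:dirty, B:dirty)
step 3/7 (Right): (B; A:dirty, B:dirty)
step 4/7 (Right): (B; A:dirty, B:dirty)
step 5/7 (Right): (B; A:dirty, B:dirty)
step 6/7 (Left): (A; A:dirty, B:dirty)
step 7/7 (Suck): (A; A:clean, B:dirty)

(A; A:clean, B:dirty)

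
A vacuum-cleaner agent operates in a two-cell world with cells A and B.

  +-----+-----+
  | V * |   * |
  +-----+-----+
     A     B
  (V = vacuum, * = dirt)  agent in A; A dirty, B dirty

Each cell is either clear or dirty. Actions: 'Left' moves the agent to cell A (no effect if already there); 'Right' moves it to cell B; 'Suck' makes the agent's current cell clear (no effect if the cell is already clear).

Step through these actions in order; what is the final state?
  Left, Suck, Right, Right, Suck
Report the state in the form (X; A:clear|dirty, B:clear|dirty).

step 1/5 (Left): (A; A:dirty, B:dirty)
step 2/5 (Suck): (A; A:clear, B:dirty)
step 3/5 (Right): (B; A:clear, B:dirty)
step 4/5 (Right): (B; A:clear, B:dirty)
step 5/5 (Suck): (B; A:clear, B:clear)

(B; A:clear, B:clear)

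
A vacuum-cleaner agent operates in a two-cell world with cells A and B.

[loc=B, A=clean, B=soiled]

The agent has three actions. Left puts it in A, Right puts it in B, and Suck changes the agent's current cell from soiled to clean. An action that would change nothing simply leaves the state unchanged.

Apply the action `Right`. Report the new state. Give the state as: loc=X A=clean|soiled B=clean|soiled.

start: loc=B A=clean B=soiled
t=1 Right ⇒ loc=B A=clean B=soiled

loc=B A=clean B=soiled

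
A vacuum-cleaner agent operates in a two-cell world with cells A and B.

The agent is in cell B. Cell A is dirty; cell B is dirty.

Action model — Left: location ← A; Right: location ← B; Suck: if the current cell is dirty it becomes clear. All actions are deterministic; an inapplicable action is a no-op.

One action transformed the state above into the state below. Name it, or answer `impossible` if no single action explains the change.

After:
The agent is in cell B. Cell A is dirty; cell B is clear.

Suck

try  Left: in A — A dirty, B dirty
try Right: in B — A dirty, B dirty
try  Suck: in B — A dirty, B clear  ← match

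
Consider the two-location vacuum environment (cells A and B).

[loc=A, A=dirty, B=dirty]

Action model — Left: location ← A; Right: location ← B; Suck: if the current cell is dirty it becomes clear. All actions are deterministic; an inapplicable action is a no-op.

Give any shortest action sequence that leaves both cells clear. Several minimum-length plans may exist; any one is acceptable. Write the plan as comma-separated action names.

Suck, Right, Suck

[1] after Suck: in A — A clear, B dirty
[2] after Right: in B — A clear, B dirty
[3] after Suck: in B — A clear, B clear
min 3: Suck A + move + Suck B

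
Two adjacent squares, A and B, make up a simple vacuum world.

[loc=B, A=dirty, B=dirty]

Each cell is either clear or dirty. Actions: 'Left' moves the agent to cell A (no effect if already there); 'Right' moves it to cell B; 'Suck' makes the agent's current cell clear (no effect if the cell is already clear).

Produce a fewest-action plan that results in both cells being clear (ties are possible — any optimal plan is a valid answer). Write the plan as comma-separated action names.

Suck, Left, Suck

Suck (#1): in B — A dirty, B clear
Left (#2): in A — A dirty, B clear
Suck (#3): in A — A clear, B clear
min 3: Suck B + move + Suck A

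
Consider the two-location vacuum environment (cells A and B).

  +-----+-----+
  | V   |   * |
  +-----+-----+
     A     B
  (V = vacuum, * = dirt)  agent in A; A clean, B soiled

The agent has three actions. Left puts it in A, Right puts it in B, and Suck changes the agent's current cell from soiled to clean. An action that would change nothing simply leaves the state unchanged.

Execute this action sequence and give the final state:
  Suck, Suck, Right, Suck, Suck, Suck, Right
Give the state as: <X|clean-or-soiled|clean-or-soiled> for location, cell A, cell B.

step 1/7 (Suck): <A|clean|soiled>
step 2/7 (Suck): <A|clean|soiled>
step 3/7 (Right): <B|clean|soiled>
step 4/7 (Suck): <B|clean|clean>
step 5/7 (Suck): <B|clean|clean>
step 6/7 (Suck): <B|clean|clean>
step 7/7 (Right): <B|clean|clean>

<B|clean|clean>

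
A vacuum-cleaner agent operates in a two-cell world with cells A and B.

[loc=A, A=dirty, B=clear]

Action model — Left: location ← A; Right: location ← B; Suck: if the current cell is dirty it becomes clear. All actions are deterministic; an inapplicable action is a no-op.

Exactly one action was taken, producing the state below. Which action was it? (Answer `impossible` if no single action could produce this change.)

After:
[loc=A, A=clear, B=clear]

Suck

try  Left: (A; A:dirty, B:clear)
try Right: (B; A:dirty, B:clear)
try  Suck: (A; A:clear, B:clear)  ← match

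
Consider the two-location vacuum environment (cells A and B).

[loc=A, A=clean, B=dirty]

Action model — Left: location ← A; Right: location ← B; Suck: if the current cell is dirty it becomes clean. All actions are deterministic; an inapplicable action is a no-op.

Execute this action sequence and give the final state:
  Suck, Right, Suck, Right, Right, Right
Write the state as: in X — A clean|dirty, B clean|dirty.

1) do Suck; now in A — A clean, B dirty
2) do Right; now in B — A clean, B dirty
3) do Suck; now in B — A clean, B clean
4) do Right; now in B — A clean, B clean
5) do Right; now in B — A clean, B clean
6) do Right; now in B — A clean, B clean

in B — A clean, B clean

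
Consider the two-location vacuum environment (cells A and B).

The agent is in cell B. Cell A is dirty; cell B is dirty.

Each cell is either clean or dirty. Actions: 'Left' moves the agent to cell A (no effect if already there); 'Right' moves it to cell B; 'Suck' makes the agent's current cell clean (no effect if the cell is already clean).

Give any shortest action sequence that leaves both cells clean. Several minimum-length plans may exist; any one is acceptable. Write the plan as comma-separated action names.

[1] after Suck: <B|dirty|clean>
[2] after Left: <A|dirty|clean>
[3] after Suck: <A|clean|clean>
min 3: Suck B + move + Suck A

Suck, Left, Suck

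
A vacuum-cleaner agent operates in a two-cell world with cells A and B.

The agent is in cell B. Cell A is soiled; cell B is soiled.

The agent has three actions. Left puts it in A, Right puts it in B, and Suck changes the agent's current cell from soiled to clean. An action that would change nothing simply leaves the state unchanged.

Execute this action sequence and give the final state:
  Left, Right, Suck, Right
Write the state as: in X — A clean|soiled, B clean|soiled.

Left (#1): in A — A soiled, B soiled
Right (#2): in B — A soiled, B soiled
Suck (#3): in B — A soiled, B clean
Right (#4): in B — A soiled, B clean

in B — A soiled, B clean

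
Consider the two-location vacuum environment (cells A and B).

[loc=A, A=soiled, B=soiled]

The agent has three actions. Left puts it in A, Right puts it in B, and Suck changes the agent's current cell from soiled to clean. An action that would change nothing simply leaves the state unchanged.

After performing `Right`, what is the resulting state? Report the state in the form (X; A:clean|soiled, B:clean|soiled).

start: (A; A:soiled, B:soiled)
1. Right → (B; A:soiled, B:soiled)

(B; A:soiled, B:soiled)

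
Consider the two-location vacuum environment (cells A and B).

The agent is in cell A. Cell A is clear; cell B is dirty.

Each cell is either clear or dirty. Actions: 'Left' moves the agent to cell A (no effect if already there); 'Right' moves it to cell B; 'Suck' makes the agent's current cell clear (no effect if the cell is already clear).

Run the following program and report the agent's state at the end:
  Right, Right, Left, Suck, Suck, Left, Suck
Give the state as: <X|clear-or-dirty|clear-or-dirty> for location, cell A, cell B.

Right (#1): <B|clear|dirty>
Right (#2): <B|clear|dirty>
Left (#3): <A|clear|dirty>
Suck (#4): <A|clear|dirty>
Suck (#5): <A|clear|dirty>
Left (#6): <A|clear|dirty>
Suck (#7): <A|clear|dirty>

<A|clear|dirty>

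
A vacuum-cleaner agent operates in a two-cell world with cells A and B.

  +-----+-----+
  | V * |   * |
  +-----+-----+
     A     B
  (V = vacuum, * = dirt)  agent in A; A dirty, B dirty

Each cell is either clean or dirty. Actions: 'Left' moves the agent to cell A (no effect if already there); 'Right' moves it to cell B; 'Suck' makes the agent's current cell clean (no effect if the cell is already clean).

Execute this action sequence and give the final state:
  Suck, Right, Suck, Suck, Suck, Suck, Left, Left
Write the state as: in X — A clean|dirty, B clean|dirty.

1. Suck → in A — A clean, B dirty
2. Right → in B — A clean, B dirty
3. Suck → in B — A clean, B clean
4. Suck → in B — A clean, B clean
5. Suck → in B — A clean, B clean
6. Suck → in B — A clean, B clean
7. Left → in A — A clean, B clean
8. Left → in A — A clean, B clean

in A — A clean, B clean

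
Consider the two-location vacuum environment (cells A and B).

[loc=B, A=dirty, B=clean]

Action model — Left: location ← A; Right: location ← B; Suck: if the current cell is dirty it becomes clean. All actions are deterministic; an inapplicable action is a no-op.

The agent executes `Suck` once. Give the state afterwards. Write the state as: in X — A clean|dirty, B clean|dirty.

start: in B — A dirty, B clean
Suck (#1): in B — A dirty, B clean

in B — A dirty, B clean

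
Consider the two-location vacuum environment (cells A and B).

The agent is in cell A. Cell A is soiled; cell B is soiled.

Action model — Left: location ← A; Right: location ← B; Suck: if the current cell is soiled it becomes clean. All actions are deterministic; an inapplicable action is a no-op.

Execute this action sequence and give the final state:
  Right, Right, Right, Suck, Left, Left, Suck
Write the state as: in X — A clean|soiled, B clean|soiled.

step 1/7 (Right): in B — A soiled, B soiled
step 2/7 (Right): in B — A soiled, B soiled
step 3/7 (Right): in B — A soiled, B soiled
step 4/7 (Suck): in B — A soiled, B clean
step 5/7 (Left): in A — A soiled, B clean
step 6/7 (Left): in A — A soiled, B clean
step 7/7 (Suck): in A — A clean, B clean

in A — A clean, B clean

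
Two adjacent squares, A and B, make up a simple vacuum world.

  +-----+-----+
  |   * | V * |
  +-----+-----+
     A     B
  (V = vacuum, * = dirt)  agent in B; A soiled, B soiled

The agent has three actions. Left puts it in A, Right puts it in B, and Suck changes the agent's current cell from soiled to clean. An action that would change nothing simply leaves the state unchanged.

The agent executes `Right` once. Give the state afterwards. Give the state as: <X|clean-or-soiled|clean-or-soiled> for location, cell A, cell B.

<B|soiled|soiled>

start: <B|soiled|soiled>
t=1 Right ⇒ <B|soiled|soiled>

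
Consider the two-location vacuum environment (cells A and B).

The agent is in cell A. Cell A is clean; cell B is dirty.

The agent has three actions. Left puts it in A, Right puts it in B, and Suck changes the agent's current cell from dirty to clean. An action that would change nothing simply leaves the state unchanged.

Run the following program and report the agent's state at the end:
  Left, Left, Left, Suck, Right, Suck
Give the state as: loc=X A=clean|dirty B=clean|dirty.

step 1/6 (Left): loc=A A=clean B=dirty
step 2/6 (Left): loc=A A=clean B=dirty
step 3/6 (Left): loc=A A=clean B=dirty
step 4/6 (Suck): loc=A A=clean B=dirty
step 5/6 (Right): loc=B A=clean B=dirty
step 6/6 (Suck): loc=B A=clean B=clean

loc=B A=clean B=clean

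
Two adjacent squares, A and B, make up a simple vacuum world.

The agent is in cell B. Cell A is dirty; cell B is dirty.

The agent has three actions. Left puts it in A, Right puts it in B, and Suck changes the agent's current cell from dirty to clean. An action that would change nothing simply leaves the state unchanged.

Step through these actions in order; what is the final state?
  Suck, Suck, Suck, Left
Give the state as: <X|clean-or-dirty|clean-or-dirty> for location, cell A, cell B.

<A|dirty|clean>

[1] after Suck: <B|dirty|clean>
[2] after Suck: <B|dirty|clean>
[3] after Suck: <B|dirty|clean>
[4] after Left: <A|dirty|clean>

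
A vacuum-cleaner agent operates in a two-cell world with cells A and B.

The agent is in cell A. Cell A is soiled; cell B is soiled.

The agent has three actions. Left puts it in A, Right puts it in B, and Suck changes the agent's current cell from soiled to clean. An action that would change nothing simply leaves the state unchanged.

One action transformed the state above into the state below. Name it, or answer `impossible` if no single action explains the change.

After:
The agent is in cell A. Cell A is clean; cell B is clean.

impossible

try  Left: in A — A soiled, B soiled
try Right: in B — A soiled, B soiled
try  Suck: in A — A clean, B soiled
no single action produces the after-state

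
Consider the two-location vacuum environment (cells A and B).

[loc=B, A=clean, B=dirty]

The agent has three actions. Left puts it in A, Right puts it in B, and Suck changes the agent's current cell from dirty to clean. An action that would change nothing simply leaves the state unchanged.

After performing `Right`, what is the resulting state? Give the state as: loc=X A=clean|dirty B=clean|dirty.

loc=B A=clean B=dirty

start: loc=B A=clean B=dirty
1) do Right; now loc=B A=clean B=dirty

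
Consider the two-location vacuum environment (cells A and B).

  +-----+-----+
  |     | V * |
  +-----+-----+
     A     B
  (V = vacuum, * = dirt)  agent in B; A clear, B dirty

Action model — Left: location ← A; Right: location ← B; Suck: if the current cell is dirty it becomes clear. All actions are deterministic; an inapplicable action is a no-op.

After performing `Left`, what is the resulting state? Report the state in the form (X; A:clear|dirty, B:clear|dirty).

(A; A:clear, B:dirty)

start: (B; A:clear, B:dirty)
1. Left → (A; A:clear, B:dirty)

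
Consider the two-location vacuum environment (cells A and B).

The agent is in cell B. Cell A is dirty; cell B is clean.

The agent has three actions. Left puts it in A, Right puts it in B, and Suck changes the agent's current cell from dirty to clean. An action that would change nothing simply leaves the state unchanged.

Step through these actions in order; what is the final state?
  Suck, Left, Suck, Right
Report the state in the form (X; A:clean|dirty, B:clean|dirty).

t=1 Suck ⇒ (B; A:dirty, B:clean)
t=2 Left ⇒ (A; A:dirty, B:clean)
t=3 Suck ⇒ (A; A:clean, B:clean)
t=4 Right ⇒ (B; A:clean, B:clean)

(B; A:clean, B:clean)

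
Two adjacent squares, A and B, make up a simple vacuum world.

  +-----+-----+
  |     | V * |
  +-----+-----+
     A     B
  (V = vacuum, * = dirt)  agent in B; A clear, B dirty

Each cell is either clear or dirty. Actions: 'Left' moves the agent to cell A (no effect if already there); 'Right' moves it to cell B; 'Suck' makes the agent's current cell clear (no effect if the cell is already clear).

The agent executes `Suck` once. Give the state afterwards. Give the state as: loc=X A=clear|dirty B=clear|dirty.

loc=B A=clear B=clear

start: loc=B A=clear B=dirty
1) do Suck; now loc=B A=clear B=clear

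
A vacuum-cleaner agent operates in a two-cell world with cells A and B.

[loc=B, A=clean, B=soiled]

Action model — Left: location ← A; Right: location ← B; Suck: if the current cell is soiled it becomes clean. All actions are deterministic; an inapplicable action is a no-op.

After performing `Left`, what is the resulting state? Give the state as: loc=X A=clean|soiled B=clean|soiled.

start: loc=B A=clean B=soiled
1) do Left; now loc=A A=clean B=soiled

loc=A A=clean B=soiled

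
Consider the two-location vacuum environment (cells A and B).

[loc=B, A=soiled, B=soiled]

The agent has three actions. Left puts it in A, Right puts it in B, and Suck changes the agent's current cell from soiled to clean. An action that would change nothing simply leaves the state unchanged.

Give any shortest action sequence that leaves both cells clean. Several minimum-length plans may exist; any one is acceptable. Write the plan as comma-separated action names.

t=1 Suck ⇒ loc=B A=soiled B=clean
t=2 Left ⇒ loc=A A=soiled B=clean
t=3 Suck ⇒ loc=A A=clean B=clean
min 3: Suck B + move + Suck A

Suck, Left, Suck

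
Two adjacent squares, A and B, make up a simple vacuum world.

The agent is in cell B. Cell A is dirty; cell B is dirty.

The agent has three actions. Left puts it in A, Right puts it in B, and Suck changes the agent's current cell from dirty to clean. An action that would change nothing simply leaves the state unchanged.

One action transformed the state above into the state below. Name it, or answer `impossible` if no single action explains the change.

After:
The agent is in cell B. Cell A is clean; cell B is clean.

try  Left: in A — A dirty, B dirty
try Right: in B — A dirty, B dirty
try  Suck: in B — A dirty, B clean
no single action produces the after-state

impossible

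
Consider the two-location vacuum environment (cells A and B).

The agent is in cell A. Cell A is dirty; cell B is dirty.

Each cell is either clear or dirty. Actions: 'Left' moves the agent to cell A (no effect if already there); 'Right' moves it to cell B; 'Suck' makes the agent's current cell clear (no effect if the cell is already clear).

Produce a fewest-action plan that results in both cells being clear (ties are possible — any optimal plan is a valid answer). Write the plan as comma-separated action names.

Suck, Right, Suck

Suck (#1): <A|clear|dirty>
Right (#2): <B|clear|dirty>
Suck (#3): <B|clear|clear>
min 3: Suck A + move + Suck B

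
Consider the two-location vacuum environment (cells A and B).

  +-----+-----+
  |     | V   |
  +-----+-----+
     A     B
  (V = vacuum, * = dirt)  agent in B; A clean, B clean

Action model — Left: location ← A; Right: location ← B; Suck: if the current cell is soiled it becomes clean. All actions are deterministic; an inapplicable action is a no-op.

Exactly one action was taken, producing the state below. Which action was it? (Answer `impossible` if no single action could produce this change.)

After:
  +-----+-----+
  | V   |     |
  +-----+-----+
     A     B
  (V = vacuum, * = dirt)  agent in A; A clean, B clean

Left

try  Left: in A — A clean, B clean  ← match
try Right: in B — A clean, B clean
try  Suck: in B — A clean, B clean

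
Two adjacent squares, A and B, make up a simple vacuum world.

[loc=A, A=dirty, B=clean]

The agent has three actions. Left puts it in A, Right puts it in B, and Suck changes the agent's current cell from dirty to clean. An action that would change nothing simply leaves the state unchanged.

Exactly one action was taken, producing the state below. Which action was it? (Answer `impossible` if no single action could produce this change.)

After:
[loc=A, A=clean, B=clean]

Suck

try  Left: (A; A:dirty, B:clean)
try Right: (B; A:dirty, B:clean)
try  Suck: (A; A:clean, B:clean)  ← match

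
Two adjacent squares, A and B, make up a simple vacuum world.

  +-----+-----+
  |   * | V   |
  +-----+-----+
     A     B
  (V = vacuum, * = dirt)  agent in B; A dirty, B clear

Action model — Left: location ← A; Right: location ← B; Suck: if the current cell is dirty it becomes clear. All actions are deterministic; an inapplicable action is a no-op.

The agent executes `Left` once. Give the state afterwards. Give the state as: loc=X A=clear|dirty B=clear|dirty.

loc=A A=dirty B=clear

start: loc=B A=dirty B=clear
1. Left → loc=A A=dirty B=clear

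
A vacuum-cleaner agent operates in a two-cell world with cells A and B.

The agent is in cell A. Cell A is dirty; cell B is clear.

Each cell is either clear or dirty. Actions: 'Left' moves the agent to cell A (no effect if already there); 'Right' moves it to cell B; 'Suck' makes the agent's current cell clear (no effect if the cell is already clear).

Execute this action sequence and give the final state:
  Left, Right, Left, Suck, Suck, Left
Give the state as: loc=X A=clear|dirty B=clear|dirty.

t=1 Left ⇒ loc=A A=dirty B=clear
t=2 Right ⇒ loc=B A=dirty B=clear
t=3 Left ⇒ loc=A A=dirty B=clear
t=4 Suck ⇒ loc=A A=clear B=clear
t=5 Suck ⇒ loc=A A=clear B=clear
t=6 Left ⇒ loc=A A=clear B=clear

loc=A A=clear B=clear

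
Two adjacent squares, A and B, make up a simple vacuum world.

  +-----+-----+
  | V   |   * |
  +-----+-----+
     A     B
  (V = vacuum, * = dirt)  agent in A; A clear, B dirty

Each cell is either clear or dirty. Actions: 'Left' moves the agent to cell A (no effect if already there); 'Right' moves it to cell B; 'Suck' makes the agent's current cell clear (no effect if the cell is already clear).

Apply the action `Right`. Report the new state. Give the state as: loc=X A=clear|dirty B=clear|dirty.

loc=B A=clear B=dirty

start: loc=A A=clear B=dirty
1) do Right; now loc=B A=clear B=dirty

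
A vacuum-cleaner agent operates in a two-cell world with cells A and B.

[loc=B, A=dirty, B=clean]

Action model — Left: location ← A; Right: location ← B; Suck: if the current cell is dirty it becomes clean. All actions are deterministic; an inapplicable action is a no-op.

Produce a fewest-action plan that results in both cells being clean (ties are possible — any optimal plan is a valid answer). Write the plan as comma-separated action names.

Left, Suck

1) do Left; now loc=A A=dirty B=clean
2) do Suck; now loc=A A=clean B=clean
min 2: go A then Suck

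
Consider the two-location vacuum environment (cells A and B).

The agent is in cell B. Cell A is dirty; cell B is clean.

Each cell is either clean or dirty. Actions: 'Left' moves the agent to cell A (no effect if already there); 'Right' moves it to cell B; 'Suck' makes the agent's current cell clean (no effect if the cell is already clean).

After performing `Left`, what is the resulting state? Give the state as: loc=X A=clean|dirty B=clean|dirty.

start: loc=B A=dirty B=clean
Left (#1): loc=A A=dirty B=clean

loc=A A=dirty B=clean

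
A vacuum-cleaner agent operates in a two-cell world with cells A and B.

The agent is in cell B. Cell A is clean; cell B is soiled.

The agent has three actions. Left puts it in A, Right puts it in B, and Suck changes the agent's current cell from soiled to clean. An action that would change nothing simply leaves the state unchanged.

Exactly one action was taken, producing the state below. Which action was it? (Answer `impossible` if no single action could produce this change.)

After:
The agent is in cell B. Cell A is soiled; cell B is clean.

try  Left: in A — A clean, B soiled
try Right: in B — A clean, B soiled
try  Suck: in B — A clean, B clean
no single action produces the after-state

impossible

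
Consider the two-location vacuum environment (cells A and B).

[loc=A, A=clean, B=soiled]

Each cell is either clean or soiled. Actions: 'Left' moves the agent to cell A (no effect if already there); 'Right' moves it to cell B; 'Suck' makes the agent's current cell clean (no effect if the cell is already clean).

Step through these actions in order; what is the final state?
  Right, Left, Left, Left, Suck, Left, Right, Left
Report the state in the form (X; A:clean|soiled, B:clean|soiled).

(A; A:clean, B:soiled)

Right (#1): (B; A:clean, B:soiled)
Left (#2): (A; A:clean, B:soiled)
Left (#3): (A; A:clean, B:soiled)
Left (#4): (A; A:clean, B:soiled)
Suck (#5): (A; A:clean, B:soiled)
Left (#6): (A; A:clean, B:soiled)
Right (#7): (B; A:clean, B:soiled)
Left (#8): (A; A:clean, B:soiled)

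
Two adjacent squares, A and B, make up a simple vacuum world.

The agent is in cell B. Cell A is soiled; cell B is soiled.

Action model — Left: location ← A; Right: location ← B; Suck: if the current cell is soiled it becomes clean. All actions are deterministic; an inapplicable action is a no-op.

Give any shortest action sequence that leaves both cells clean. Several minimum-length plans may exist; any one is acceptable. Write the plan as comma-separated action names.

[1] after Suck: in B — A soiled, B clean
[2] after Left: in A — A soiled, B clean
[3] after Suck: in A — A clean, B clean
min 3: Suck B + move + Suck A

Suck, Left, Suck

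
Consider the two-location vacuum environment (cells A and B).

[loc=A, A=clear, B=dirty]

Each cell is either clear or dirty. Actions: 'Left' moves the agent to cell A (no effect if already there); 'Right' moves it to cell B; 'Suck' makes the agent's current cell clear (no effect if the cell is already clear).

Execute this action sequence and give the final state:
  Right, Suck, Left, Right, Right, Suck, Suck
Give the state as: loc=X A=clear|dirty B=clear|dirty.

1) do Right; now loc=B A=clear B=dirty
2) do Suck; now loc=B A=clear B=clear
3) do Left; now loc=A A=clear B=clear
4) do Right; now loc=B A=clear B=clear
5) do Right; now loc=B A=clear B=clear
6) do Suck; now loc=B A=clear B=clear
7) do Suck; now loc=B A=clear B=clear

loc=B A=clear B=clear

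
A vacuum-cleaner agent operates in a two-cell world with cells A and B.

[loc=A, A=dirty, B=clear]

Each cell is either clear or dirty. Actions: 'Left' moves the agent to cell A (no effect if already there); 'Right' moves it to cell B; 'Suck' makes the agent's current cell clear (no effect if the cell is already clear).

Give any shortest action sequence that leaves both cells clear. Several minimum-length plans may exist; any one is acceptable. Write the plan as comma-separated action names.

Suck

Suck (#1): (A; A:clear, B:clear)
min 1: A is dirty, one Suck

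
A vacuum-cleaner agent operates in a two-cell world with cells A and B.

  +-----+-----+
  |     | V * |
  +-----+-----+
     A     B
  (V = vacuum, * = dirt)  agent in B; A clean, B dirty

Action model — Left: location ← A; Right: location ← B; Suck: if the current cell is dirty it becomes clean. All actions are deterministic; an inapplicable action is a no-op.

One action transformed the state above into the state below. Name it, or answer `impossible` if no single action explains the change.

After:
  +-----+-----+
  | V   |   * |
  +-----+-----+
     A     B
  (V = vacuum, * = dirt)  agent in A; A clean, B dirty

Left

try  Left: loc=A A=clean B=dirty  ← match
try Right: loc=B A=clean B=dirty
try  Suck: loc=B A=clean B=clean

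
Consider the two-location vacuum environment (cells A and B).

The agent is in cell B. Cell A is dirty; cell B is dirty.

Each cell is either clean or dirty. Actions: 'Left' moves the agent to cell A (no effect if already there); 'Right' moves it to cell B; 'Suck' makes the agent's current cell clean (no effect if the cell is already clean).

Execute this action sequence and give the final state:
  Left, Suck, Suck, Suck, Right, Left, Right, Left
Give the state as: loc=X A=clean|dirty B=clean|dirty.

step 1/8 (Left): loc=A A=dirty B=dirty
step 2/8 (Suck): loc=A A=clean B=dirty
step 3/8 (Suck): loc=A A=clean B=dirty
step 4/8 (Suck): loc=A A=clean B=dirty
step 5/8 (Right): loc=B A=clean B=dirty
step 6/8 (Left): loc=A A=clean B=dirty
step 7/8 (Right): loc=B A=clean B=dirty
step 8/8 (Left): loc=A A=clean B=dirty

loc=A A=clean B=dirty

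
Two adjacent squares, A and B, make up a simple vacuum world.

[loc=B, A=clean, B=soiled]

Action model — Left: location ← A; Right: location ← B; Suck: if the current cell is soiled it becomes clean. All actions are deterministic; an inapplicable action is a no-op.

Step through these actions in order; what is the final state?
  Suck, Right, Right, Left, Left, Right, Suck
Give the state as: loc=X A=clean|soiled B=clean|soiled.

loc=B A=clean B=clean

t=1 Suck ⇒ loc=B A=clean B=clean
t=2 Right ⇒ loc=B A=clean B=clean
t=3 Right ⇒ loc=B A=clean B=clean
t=4 Left ⇒ loc=A A=clean B=clean
t=5 Left ⇒ loc=A A=clean B=clean
t=6 Right ⇒ loc=B A=clean B=clean
t=7 Suck ⇒ loc=B A=clean B=clean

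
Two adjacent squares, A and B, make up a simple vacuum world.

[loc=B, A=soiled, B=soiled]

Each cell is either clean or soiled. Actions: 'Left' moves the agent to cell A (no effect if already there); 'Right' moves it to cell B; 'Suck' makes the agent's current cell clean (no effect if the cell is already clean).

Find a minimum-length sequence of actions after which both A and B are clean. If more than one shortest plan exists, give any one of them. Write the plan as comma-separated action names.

Suck, Left, Suck

[1] after Suck: <B|soiled|clean>
[2] after Left: <A|soiled|clean>
[3] after Suck: <A|clean|clean>
min 3: Suck B + move + Suck A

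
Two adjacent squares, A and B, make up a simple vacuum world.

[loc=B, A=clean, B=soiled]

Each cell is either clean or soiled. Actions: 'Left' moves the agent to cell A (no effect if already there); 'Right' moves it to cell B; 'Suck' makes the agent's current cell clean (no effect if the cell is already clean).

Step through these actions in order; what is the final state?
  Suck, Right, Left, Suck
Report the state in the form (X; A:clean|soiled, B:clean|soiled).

1. Suck → (B; A:clean, B:clean)
2. Right → (B; A:clean, B:clean)
3. Left → (A; A:clean, B:clean)
4. Suck → (A; A:clean, B:clean)

(A; A:clean, B:clean)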